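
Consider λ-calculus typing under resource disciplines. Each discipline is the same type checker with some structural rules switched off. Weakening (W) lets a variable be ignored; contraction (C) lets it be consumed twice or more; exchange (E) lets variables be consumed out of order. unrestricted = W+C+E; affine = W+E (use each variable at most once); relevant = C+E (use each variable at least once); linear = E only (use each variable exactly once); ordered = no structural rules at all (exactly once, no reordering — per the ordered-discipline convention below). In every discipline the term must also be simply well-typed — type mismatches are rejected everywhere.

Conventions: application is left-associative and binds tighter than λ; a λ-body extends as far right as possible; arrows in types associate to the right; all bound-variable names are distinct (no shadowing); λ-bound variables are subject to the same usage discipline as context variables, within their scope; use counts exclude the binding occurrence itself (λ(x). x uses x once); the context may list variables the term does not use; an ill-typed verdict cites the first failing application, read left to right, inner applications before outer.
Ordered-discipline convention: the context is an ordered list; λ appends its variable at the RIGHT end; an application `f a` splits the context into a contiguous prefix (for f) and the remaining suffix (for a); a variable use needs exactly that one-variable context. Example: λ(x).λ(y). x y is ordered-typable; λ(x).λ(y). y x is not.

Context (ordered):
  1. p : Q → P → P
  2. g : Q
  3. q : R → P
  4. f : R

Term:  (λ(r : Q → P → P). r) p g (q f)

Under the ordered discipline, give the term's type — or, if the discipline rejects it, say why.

term : P
counts: p=1, g=1, q=1, f=1, r (λ-bound)=1
left-to-right use order: r, p, g, q, f
typing: the term checks, with type P
per-discipline verdicts: ordered ✓ · linear ✓ · affine ✓ · relevant ✓ · unrestricted ✓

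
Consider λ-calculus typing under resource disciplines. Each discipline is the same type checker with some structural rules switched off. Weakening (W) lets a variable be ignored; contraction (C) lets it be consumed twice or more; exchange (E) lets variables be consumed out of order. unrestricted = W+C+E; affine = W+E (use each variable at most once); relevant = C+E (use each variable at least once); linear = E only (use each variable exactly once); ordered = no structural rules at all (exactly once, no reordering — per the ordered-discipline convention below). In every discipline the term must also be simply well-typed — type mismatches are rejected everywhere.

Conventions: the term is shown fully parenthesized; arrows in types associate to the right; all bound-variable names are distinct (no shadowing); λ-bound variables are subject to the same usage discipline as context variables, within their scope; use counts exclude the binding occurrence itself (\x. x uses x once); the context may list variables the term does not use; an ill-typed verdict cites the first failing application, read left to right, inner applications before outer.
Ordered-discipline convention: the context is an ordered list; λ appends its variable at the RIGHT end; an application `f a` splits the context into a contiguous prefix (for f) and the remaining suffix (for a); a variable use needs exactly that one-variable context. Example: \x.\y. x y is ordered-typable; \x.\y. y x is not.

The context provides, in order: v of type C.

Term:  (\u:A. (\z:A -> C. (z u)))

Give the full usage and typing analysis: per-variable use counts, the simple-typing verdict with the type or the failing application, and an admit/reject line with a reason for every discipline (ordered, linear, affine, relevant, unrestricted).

usage: v: 0; u (λ-bound): 1; z (λ-bound): 1
uses in reading order: z, u
typing: ✓ — A -> (A -> C) -> C
ordered: ✗ — v left unused
linear: ✗ — v left unused
affine: ✓ — v, u, z: no repeats, contraction unneeded
relevant: ✗ — v left unused
unrestricted: ✓ — type-checks (A -> (A -> C) -> C) and nothing is barred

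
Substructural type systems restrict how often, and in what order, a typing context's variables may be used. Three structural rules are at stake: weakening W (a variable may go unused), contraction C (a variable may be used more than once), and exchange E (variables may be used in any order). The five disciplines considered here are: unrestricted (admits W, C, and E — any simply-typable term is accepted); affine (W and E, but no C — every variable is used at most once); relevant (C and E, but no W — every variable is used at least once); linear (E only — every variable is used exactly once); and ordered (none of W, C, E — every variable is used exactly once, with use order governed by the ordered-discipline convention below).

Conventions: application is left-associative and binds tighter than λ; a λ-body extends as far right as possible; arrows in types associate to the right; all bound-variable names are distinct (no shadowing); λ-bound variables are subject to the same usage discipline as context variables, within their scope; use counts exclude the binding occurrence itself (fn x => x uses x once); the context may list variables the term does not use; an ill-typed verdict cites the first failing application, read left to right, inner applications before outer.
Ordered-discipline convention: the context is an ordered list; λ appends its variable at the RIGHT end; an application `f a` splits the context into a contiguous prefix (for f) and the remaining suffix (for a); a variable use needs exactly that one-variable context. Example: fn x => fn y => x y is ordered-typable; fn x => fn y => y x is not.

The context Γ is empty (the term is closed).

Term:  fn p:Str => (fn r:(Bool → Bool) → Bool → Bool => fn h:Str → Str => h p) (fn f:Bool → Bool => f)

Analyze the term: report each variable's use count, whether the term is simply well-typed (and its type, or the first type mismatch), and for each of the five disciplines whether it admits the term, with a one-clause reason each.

counts: p (bound): 1×, r (bound): 0×, h (bound): 1×, f (bound): 1×
uses in reading order: h, p, f
typing: well-typed — term : Str → (Str → Str) → Str
ordered ✗ (r left unused)
linear ✗ (r left unused)
affine ✓ (at most one use each (p, r, h, f))
relevant ✗ (r left unused)
unrestricted ✓ (type-checks (Str → (Str → Str) → Str) and nothing is barred)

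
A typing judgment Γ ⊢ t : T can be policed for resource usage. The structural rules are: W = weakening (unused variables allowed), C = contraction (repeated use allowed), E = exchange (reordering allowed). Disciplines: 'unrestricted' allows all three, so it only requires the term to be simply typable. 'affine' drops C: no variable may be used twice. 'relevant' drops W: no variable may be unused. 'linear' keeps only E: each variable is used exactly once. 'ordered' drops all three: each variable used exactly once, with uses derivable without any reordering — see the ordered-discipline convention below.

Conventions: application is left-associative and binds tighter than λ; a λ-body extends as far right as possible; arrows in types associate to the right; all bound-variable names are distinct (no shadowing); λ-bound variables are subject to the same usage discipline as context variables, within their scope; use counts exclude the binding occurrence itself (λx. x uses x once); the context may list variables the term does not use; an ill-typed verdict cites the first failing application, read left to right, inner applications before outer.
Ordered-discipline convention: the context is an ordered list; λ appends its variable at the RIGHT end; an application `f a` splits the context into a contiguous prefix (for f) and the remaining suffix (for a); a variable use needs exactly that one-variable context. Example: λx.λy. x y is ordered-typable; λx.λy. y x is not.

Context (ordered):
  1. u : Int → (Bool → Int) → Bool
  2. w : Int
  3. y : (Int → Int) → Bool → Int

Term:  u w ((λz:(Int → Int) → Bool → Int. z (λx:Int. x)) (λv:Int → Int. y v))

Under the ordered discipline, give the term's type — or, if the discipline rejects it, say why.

term : Bool
use counts: u ×1; w ×1; y ×1; z (bound) ×1; x (bound) ×1; v (bound) ×1
order of uses: u, w, z, x, y, v
typing: the term checks, with type Bool
all disciplines: ordered ✓, linear ✓, affine ✓, relevant ✓, unrestricted ✓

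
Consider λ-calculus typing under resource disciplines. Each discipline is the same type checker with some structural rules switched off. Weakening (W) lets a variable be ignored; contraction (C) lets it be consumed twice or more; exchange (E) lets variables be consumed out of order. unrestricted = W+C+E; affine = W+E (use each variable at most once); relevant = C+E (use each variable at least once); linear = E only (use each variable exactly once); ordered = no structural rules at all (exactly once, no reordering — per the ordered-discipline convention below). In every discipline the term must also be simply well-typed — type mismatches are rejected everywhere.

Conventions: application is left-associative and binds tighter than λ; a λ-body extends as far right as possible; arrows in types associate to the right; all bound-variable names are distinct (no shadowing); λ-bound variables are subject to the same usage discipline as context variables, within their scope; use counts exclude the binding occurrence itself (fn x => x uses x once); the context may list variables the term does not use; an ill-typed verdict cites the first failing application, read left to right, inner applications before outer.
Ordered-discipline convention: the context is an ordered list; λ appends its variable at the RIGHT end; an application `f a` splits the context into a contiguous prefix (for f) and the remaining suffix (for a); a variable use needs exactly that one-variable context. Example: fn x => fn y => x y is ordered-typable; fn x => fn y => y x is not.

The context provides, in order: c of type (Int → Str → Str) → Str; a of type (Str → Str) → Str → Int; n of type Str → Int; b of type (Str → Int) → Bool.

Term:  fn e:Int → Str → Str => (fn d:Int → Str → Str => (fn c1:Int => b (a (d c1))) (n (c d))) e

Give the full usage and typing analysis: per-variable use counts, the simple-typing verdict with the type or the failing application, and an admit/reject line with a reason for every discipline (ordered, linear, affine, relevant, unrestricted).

usage: c: 1×; a: 1×; n: 1×; b: 1×; e (λ-bound): 1×; d (λ-bound): 2×; c1 (λ-bound): 1×
use order (left to right): b, a, d, c1, n, c, d, e
typing: ✓ — (Int → Str → Str) → Bool
ordered: ✗, needs contraction — d ×2
linear: ✗, needs contraction — d ×2
affine: ✗, needs contraction — d ×2
relevant: ✓, every one of c, a, n, b, e, d, c1 appears
unrestricted: ✓, typability at (Int → Str → Str) → Bool is all that's needed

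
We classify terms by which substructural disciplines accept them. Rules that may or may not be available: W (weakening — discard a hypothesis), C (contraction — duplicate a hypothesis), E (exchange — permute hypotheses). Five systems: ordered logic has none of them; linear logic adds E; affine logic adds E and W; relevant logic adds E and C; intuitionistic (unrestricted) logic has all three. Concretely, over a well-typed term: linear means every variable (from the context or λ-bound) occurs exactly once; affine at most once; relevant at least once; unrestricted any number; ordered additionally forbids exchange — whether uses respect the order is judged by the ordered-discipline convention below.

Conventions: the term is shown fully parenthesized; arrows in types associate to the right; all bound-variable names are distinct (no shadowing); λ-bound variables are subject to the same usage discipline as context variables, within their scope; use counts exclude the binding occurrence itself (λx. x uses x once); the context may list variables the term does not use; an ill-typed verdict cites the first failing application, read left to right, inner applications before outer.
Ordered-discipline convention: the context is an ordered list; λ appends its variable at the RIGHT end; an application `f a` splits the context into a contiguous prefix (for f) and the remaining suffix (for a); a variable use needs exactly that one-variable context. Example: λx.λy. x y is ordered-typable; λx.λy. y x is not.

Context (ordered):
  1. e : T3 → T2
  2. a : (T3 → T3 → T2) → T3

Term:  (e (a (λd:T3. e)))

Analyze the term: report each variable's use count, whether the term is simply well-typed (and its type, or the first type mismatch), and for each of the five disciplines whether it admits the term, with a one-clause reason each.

use counts: e: 2; a: 1; d (bound): 0
uses in reading order: e, a, e
typing: the term checks, with type T2
ordered: ✗, needs contraction — e ×2; unused: d — weakening required
linear: ✗, needs contraction — e ×2; unused: d — weakening required
affine: ✗, needs contraction — e ×2
relevant: ✗, unused: d — weakening required
unrestricted: ✓, type-checks (T2) and nothing is barred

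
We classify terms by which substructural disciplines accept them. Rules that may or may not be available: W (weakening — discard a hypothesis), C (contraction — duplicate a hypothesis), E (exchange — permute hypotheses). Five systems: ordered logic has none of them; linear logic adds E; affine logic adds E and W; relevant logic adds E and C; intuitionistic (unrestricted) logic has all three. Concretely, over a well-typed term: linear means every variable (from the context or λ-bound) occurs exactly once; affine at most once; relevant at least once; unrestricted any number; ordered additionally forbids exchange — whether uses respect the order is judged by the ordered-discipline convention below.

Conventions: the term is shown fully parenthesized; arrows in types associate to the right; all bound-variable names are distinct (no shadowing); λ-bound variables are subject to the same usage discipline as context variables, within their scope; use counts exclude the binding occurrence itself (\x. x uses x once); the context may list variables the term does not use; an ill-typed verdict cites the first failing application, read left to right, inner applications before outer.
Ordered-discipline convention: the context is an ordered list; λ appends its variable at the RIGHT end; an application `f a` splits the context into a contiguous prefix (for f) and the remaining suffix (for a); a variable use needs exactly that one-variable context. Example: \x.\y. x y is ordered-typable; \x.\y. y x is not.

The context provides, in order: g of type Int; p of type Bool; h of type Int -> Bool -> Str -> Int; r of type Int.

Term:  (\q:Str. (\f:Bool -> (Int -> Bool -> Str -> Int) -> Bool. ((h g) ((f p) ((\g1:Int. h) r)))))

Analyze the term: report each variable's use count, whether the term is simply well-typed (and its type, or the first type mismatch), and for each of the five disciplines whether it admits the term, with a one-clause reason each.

use counts: g: 1×; p: 1×; h: 2×; r: 1×; q [bound]: 0×; f [bound]: 1×; g1 [bound]: 0×
left-to-right use order: h, g, f, p, h, r
typing: well-typed at Str -> (Bool -> (Int -> Bool -> Str -> Int) -> Bool) -> Str -> Int
ordered: ✗ — uses contraction: h ×2; needs weakening: q, g1 unused
linear: ✗ — uses contraction: h ×2; needs weakening: q, g1 unused
affine: ✗ — uses contraction: h ×2
relevant: ✗ — needs weakening: q, g1 unused
unrestricted: ✓ — well-typed at Str -> (Bool -> (Int -> Bool -> Str -> Int) -> Bool) -> Str -> Int; no restrictions here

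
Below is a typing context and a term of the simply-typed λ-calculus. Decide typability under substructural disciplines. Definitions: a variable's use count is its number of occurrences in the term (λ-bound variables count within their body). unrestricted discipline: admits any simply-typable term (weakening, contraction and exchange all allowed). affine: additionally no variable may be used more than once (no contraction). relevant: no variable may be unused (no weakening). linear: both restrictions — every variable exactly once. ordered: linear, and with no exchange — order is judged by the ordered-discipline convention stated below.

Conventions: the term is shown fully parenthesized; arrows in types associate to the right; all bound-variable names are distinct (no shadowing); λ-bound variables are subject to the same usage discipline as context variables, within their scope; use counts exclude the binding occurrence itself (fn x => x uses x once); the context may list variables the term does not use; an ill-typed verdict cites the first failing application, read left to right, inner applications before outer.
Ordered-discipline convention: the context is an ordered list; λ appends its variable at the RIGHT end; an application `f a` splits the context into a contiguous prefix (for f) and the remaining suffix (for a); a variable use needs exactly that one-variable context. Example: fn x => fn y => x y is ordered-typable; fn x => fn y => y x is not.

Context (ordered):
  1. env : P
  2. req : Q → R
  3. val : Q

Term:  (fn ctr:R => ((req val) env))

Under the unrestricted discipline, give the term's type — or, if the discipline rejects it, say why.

not well-typed under unrestricted — not simply typable
usage: env=1; req=1; val=1; ctr (bound)=0
use order (left to right): req, val, env
typing: ill-typed: non-arrow in function slot: R
summary: ordered ✗ · linear ✗ · affine ✗ · relevant ✗ · unrestricted ✗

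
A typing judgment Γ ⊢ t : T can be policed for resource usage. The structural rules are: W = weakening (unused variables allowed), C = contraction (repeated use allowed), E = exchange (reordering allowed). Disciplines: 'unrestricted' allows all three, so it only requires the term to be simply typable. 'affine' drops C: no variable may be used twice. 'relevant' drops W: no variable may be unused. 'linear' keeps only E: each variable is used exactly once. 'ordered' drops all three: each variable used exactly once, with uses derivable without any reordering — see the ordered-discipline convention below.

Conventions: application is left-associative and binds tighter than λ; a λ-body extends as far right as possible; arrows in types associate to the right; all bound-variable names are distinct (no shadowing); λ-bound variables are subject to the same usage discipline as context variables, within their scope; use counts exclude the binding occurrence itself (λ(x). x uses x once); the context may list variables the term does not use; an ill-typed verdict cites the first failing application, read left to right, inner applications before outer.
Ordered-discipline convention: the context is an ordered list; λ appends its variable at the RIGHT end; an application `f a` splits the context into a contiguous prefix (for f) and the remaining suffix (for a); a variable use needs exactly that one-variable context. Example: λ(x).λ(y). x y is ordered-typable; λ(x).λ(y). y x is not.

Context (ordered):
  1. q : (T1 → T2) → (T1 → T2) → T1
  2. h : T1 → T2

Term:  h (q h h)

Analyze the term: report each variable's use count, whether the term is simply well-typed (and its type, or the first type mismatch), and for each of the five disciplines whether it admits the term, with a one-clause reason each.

variable uses: q: 1×; h: 3×
order of uses: h, q, h, h
typing: well-typed — term : T2
ordered: ✗ — needs contraction — h ×3
linear: ✗ — needs contraction — h ×3
affine: ✗ — needs contraction — h ×3
relevant: ✓ — at least one use each (q, h)
unrestricted: ✓ — type-checks (T2) and nothing is barred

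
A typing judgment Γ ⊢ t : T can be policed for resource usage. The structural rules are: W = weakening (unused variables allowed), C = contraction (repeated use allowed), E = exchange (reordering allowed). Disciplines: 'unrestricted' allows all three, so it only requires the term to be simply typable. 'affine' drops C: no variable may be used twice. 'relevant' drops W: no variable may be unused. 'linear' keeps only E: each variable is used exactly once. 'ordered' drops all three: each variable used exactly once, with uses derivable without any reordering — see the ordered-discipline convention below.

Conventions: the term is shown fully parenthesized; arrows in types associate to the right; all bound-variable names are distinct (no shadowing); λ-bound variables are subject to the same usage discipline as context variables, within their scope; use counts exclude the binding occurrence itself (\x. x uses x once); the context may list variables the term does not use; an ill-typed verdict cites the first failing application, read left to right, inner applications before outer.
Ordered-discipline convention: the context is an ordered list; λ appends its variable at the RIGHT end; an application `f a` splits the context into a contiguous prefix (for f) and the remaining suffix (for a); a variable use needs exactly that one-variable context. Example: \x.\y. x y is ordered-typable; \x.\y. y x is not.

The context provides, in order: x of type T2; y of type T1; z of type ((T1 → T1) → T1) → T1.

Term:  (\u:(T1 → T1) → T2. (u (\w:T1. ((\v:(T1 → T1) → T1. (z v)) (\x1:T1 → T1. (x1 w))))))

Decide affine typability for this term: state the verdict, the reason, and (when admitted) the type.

yes — none of x, y, z, u, w, v, x1 used more than once; term : ((T1 → T1) → T2) → T2
variable uses: x: 0×, y: 0×, z: 1×, u (λ-bound): 1×, w (λ-bound): 1×, v (λ-bound): 1×, x1 (λ-bound): 1×
use order (left to right): u, z, v, x1, w
typing: well-typed — term : ((T1 → T1) → T2) → T2
summary: ordered ✗, linear ✗, affine ✓, relevant ✗, unrestricted ✓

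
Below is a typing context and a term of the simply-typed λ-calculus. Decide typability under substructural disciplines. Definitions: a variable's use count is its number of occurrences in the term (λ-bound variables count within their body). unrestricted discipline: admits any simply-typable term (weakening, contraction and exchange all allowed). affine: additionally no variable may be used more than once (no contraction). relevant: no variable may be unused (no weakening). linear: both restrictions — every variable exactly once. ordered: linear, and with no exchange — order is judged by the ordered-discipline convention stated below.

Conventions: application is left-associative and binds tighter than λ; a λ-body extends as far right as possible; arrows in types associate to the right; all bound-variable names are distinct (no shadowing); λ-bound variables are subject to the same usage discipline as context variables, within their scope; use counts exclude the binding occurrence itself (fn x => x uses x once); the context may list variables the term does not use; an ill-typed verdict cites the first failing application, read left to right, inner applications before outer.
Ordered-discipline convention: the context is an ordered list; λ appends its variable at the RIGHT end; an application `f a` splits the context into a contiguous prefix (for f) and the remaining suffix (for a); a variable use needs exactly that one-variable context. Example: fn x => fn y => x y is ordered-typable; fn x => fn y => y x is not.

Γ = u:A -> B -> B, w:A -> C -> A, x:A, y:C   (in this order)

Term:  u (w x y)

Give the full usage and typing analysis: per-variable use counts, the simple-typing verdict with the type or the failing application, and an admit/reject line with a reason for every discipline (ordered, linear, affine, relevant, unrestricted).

use counts: u: 1×, w: 1×, x: 1×, y: 1×
left-to-right use order: u, w, x, y
typing: ✓ — B -> B
ordered: ✓ — u, w, x, y once each; derivable with no W/C/E
linear: ✓ — single use per variable (u, w, x, y)
affine: ✓ — at most one use each (u, w, x, y)
relevant: ✓ — u, w, x, y: all used, weakening unneeded
unrestricted: ✓ — well-typed at B -> B; no restrictions here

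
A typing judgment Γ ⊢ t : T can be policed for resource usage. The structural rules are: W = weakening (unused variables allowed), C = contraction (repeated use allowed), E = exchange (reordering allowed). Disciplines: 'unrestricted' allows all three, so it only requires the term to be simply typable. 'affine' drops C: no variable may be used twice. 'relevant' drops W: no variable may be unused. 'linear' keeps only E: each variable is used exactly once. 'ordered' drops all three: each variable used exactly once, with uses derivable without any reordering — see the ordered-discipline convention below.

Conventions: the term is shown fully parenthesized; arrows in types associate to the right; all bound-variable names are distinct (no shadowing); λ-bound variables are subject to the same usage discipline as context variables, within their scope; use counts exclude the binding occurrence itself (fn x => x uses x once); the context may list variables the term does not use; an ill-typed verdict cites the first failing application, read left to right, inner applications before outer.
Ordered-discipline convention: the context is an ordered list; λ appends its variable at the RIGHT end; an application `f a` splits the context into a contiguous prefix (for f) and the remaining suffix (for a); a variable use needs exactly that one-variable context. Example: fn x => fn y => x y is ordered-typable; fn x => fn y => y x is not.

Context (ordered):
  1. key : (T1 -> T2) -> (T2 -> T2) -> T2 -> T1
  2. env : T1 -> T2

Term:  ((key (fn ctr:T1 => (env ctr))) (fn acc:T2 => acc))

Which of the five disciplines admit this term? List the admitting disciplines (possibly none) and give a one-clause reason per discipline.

admitting disciplines: ordered, linear, affine, relevant, unrestricted
use counts: key=1, env=1, ctr [bound]=1, acc [bound]=1
left-to-right use order: key, env, ctr, acc
typing: well-typed — term : T2 -> T1
ordered ✓ (one use each (key, env, ctr, acc); ordered split holds)
linear ✓ (single use per variable (key, env, ctr, acc))
affine ✓ (none of key, env, ctr, acc used more than once)
relevant ✓ (at least one use each (key, env, ctr, acc))
unrestricted ✓ (simply typable at T2 -> T1; W, C, E all held)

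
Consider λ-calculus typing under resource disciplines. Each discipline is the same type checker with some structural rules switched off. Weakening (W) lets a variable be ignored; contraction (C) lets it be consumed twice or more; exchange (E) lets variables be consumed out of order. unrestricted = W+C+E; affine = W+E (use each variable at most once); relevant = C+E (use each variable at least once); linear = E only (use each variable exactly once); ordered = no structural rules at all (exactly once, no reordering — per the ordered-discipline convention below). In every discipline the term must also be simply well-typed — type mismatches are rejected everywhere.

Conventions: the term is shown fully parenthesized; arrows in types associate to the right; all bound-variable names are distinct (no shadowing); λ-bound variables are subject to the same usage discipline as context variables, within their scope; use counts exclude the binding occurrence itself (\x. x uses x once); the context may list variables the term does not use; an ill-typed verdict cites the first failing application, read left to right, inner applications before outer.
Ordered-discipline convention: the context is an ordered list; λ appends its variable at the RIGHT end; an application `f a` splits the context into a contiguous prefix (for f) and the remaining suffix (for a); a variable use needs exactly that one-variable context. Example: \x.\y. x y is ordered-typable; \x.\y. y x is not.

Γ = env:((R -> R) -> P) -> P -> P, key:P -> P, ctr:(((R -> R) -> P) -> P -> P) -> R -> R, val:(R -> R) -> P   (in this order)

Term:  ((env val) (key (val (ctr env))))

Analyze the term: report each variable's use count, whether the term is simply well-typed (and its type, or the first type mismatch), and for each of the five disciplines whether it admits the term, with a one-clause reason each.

counts: env=2; key=1; ctr=1; val=2
uses in reading order: env, val, key, val, ctr, env
typing: well-typed — term : P
ordered: ✗ — repeated use of env ×2, val ×2
linear: ✗ — repeated use of env ×2, val ×2
affine: ✗ — repeated use of env ×2, val ×2
relevant: ✓ — every one of env, key, ctr, val appears
unrestricted: ✓ — type-checks (P) and nothing is barred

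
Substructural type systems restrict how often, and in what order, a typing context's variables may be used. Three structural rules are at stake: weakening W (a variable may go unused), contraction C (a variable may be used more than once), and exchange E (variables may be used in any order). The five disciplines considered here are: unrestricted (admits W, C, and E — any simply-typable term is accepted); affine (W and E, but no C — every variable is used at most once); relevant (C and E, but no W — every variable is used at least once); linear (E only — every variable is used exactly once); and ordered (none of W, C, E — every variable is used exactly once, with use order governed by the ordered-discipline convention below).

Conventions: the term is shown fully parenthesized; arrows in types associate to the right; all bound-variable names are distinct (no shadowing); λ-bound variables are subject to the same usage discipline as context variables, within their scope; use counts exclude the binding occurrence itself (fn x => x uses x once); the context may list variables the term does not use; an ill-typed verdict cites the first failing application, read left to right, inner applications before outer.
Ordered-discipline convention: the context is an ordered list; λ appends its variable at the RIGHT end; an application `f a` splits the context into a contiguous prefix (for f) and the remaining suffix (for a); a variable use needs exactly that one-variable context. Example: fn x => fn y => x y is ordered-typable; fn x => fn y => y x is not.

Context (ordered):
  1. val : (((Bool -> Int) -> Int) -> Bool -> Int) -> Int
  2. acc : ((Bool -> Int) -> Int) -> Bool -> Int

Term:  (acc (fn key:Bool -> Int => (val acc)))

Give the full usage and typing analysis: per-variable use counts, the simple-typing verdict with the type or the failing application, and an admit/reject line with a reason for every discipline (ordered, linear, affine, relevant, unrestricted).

use counts: val: 1×, acc: 2×, key (bound): 0×
left-to-right use order: acc, val, acc
typing: the term checks, with type Bool -> Int
ordered: ✗, acc ×2 used more than once (contraction); key left unused
linear: ✗, acc ×2 used more than once (contraction); key left unused
affine: ✗, acc ×2 used more than once (contraction)
relevant: ✗, key left unused
unrestricted: ✓, type-checks (Bool -> Int) and nothing is barred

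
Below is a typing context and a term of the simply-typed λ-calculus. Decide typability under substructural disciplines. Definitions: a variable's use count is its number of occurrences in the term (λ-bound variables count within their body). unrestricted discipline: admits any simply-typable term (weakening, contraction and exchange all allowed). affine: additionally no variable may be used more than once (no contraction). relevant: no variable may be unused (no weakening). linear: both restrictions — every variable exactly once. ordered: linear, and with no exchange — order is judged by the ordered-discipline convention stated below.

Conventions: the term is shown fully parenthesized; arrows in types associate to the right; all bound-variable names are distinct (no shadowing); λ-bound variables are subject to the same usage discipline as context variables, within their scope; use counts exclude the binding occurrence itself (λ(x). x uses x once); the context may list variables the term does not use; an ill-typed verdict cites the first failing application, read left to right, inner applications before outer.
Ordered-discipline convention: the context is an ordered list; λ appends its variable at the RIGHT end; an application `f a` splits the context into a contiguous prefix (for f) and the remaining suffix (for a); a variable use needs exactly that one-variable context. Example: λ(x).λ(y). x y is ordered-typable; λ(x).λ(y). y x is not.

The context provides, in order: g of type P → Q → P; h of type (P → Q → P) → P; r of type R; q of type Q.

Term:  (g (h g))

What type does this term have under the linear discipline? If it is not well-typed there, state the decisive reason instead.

not well-typed under linear — g ×2 used more than once (contraction); needs weakening: r, q unused
counts: g ×2, h ×1, r ×0, q ×0
order of uses: g, h, g
typing: the term checks, with type Q → P
across the five disciplines: ordered ✗ · linear ✗ · affine ✗ · relevant ✗ · unrestricted ✓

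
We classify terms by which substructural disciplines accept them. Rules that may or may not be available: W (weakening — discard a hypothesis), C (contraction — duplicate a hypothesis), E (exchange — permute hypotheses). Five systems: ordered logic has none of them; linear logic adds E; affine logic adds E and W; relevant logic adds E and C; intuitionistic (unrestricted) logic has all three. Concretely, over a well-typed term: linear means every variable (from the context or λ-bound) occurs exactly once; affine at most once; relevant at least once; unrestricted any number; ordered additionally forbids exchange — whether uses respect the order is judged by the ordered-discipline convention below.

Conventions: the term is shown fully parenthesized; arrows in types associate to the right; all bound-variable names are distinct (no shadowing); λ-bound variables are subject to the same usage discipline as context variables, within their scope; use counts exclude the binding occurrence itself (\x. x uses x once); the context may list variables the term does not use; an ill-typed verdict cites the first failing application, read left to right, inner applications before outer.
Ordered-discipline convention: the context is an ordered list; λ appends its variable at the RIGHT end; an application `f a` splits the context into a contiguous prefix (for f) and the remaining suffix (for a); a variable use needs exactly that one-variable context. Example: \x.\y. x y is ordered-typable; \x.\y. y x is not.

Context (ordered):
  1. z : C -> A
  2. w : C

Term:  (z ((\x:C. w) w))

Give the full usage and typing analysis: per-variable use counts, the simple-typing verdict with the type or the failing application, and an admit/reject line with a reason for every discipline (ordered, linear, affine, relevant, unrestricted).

usage: z=1, w=2, x (λ-bound)=0
uses in reading order: z, w, w
typing: well-typed — term : A
ordered: ✗, uses contraction: w ×2; needs weakening: x unused
linear: ✗, uses contraction: w ×2; needs weakening: x unused
affine: ✗, uses contraction: w ×2
relevant: ✗, needs weakening: x unused
unrestricted: ✓, type-checks (A) and nothing is barred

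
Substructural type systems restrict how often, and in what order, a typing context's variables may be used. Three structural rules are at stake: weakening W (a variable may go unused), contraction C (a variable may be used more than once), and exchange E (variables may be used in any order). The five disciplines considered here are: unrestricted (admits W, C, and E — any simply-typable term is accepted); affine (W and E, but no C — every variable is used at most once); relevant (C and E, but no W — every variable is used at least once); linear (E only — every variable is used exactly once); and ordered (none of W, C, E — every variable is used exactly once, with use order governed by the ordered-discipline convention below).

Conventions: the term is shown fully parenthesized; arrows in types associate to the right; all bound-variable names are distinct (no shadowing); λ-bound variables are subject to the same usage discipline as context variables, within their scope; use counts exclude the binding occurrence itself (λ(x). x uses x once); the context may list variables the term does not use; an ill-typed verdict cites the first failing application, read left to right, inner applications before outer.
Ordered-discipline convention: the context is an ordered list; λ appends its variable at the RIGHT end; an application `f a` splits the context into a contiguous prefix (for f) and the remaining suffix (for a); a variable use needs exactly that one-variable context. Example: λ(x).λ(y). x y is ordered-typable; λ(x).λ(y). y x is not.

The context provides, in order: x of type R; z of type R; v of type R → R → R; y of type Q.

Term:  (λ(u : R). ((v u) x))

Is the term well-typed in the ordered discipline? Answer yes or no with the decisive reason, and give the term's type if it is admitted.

no — z, y never used (weakening)
use counts: x ×1; z ×0; v ×1; y ×0; u (bound) ×1
order of uses: v, u, x
typing: ✓ — R → R
across the five disciplines: ordered ✗ | linear ✗ | affine ✓ | relevant ✗ | unrestricted ✓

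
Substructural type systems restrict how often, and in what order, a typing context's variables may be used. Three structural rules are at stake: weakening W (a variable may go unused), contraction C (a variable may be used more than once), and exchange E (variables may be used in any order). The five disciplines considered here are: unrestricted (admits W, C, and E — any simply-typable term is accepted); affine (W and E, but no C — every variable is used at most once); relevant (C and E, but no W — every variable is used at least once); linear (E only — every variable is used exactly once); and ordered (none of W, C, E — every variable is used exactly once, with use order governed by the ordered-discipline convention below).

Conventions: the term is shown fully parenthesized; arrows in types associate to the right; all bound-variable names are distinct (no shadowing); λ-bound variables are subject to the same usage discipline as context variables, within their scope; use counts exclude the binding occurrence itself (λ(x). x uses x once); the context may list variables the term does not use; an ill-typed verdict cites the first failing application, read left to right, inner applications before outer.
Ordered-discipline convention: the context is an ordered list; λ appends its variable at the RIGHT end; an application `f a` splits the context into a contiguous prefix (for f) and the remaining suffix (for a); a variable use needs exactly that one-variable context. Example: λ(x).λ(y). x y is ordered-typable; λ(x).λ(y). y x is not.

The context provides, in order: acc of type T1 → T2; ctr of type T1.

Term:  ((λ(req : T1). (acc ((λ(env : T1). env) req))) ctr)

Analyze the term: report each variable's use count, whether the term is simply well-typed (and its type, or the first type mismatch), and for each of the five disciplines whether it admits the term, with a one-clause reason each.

use counts: acc=1; ctr=1; req (λ-bound)=1; env (λ-bound)=1
left-to-right use order: acc, env, req, ctr
typing: well-typed at T2
ordered: ✓ — single-use (acc, ctr, req, env), ordered derivation ok
linear: ✓ — exactly-once usage across acc, ctr, req, env
affine: ✓ — no duplicate uses among acc, ctr, req, env
relevant: ✓ — every one of acc, ctr, req, env appears
unrestricted: ✓ — simply typable at T2; W, C, E all held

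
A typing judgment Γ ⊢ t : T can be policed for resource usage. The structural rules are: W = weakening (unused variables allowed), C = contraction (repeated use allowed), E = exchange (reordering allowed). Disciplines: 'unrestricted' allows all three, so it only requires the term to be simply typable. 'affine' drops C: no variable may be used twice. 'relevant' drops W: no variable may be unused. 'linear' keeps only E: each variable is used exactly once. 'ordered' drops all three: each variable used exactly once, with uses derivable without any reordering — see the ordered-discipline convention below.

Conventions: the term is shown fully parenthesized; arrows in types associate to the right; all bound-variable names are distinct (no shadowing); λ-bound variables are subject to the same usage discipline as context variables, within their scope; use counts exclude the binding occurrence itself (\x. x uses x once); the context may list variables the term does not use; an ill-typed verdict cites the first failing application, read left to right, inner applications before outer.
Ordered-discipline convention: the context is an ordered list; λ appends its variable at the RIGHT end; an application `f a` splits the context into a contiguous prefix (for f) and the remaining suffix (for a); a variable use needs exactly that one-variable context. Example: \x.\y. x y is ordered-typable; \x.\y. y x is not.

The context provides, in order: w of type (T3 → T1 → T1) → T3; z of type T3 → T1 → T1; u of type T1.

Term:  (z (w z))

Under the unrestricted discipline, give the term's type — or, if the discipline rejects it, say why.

term : T1 → T1
counts: w=1; z=2; u=0
order of uses: z, w, z
typing: well-typed at T1 → T1
across the five disciplines: ordered ✗ | linear ✗ | affine ✗ | relevant ✗ | unrestricted ✓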